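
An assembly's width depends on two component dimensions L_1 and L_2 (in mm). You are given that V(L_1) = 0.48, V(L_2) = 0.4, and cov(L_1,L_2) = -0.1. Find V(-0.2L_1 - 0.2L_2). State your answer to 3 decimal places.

0.027

V(-0.2L_1 - 0.2L_2) = (-0.2)²·V(L_1) + (-0.2)²·V(L_2) + 2·(-0.2)·(-0.2)·cov(L_1,L_2)
= 0.04·0.48 + 0.04·0.4 + 0.08·-0.1 = 0.0272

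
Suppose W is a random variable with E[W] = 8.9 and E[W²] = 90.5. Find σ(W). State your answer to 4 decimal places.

3.3601

var(W) = 90.5 − (8.9)² = 11.29
σ(W) = √11.29 ≈ 3.3601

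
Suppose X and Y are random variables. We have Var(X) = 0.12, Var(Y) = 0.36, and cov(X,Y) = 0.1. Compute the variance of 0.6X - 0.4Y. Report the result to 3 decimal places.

0.053

Var(0.6X - 0.4Y) = (0.6)²·Var(X) + (-0.4)²·Var(Y) + 2·(0.6)·(-0.4)·cov(X,Y)
= 0.36·0.12 + 0.16·0.36 + -0.48·0.1 = 0.0528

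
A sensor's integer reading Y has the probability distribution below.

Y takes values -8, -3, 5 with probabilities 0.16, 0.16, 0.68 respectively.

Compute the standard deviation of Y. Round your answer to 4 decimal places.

5.0981

E[Y] = (-8)(0.16) + (-3)(0.16) + (5)(0.68) = 1.64
E[Y²] = (-8)²(0.16) + (-3)²(0.16) + (5)²(0.68) = 28.68
Var(Y) = E[Y²] − (E[Y])² = 28.68 − (1.64)² = 25.9904
SD(Y) = √25.9904 ≈ 5.0981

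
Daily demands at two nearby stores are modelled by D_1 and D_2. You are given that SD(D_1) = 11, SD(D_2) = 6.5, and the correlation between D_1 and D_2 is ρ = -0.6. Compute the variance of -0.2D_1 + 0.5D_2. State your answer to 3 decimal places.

Var(D_1) = (11)² = 121;  Var(D_2) = (6.5)² = 42.25
cov(D_1,D_2) = ρ·SD(D_1)·SD(D_2) = -0.6·11·6.5 = -42.9
Var(-0.2D_1 + 0.5D_2) = (-0.2)²·Var(D_1) + (0.5)²·Var(D_2) + 2·(-0.2)·(0.5)·cov(D_1,D_2)
= 0.04·121 + 0.25·42.25 + -0.2·-42.9 = 23.9825

23.983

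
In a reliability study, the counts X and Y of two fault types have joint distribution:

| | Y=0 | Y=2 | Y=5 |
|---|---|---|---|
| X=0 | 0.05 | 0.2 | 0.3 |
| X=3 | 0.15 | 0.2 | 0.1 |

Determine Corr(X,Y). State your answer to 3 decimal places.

E[X] = 1.35,  E[Y] = 2.8
E[XY] = 2.7
Cov(X,Y) = E[XY] − E[X]E[Y] = 2.7 − (1.35)(2.8) = -1.08
Var(X) = 2.2275,  Var(Y) = 3.76
ρ = -1.08 / √(2.2275·3.76) ≈ -0.373

-0.373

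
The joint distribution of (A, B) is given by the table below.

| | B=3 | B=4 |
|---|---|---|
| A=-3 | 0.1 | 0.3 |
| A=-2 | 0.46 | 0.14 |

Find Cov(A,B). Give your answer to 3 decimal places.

-0.124

E[A] = -2.4,  E[B] = 3.44
E[AB] = -8.38
Cov(A,B) = E[AB] − E[A]E[B] = -8.38 − (-2.4)(3.44) = -0.124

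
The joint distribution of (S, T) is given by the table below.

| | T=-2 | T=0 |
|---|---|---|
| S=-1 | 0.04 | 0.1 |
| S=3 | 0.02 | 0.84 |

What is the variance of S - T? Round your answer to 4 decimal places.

E[S] = 2.44,  E[T] = -0.12,  E[ST] = -0.04
var(S) = 7.88 − (2.44)² = 1.9264;  var(T) = 0.24 − (-0.12)² = 0.2256
Cov(S,T) = -0.04 − (2.44)(-0.12) = 0.2528
var(S - T) = (1)²·1.9264 + (-1)²·0.2256 + 2·(1)·(-1)·0.2528 = 1.6464

1.6464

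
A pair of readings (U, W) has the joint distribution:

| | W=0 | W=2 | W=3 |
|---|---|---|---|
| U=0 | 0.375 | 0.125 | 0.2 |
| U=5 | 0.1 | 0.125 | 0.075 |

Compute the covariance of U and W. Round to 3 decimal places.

E[U] = 1.5,  E[W] = 1.325
E[UW] = 2.375
cov(U,W) = E[UW] − E[U]E[W] = 2.375 − (1.5)(1.325) = 0.3875

0.388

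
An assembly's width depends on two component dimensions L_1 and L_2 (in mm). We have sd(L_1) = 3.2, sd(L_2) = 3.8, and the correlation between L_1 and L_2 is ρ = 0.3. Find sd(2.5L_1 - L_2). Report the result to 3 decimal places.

7.759

Var(L_1) = (3.2)² = 10.24;  Var(L_2) = (3.8)² = 14.44
Cov(L_1,L_2) = ρ·sd(L_1)·sd(L_2) = 0.3·3.2·3.8 = 3.648
Var(2.5L_1 - L_2) = (2.5)²·Var(L_1) + (-1)²·Var(L_2) + 2·(2.5)·(-1)·Cov(L_1,L_2)
= 6.25·10.24 + 1·14.44 + -5·3.648 = 60.2
sd(2.5L_1 - L_2) = √60.2 ≈ 7.759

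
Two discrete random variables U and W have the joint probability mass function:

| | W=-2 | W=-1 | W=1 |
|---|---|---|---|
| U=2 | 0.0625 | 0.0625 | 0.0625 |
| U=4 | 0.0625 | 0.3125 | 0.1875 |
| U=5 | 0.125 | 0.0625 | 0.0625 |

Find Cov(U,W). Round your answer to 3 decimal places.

E[U] = 3.875,  E[W] = -0.625
E[UW] = -2.5
Cov(U,W) = E[UW] − E[U]E[W] = -2.5 − (3.875)(-0.625) = -0.078125

-0.078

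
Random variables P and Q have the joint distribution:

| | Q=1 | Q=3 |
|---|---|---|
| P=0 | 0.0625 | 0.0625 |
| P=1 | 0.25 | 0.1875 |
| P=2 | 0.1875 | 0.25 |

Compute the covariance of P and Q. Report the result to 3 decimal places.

0.063

E[P] = 1.3125,  E[Q] = 2
E[PQ] = 2.6875
Cov(P,Q) = E[PQ] − E[P]E[Q] = 2.6875 − (1.3125)(2) = 0.0625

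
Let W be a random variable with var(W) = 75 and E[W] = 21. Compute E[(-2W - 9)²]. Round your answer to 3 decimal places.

E[-2W - 9] = -2·21 − 9 = -51
var(-2W - 9) = (-2)²·75 = 300
E[(-2W - 9)²] = var((-2W - 9)) + (E[(-2W - 9)])² = 300 + (-51)² = 2901

2901.000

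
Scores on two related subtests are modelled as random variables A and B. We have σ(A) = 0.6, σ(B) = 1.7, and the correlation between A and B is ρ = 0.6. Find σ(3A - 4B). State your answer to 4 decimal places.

5.8985

var(A) = (0.6)² = 0.36;  var(B) = (1.7)² = 2.89
Cov(A,B) = ρ·σ(A)·σ(B) = 0.6·0.6·1.7 = 0.612
var(3A - 4B) = (3)²·var(A) + (-4)²·var(B) + 2·(3)·(-4)·Cov(A,B)
= 9·0.36 + 16·2.89 + -24·0.612 = 34.792
σ(3A - 4B) = √34.792 ≈ 5.8985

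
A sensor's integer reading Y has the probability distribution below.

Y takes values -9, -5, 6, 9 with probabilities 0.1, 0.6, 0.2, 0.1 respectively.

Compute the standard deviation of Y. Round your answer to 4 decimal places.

E[Y] = (-9)(0.1) + (-5)(0.6) + (6)(0.2) + (9)(0.1) = -1.8
E[Y²] = (-9)²(0.1) + (-5)²(0.6) + (6)²(0.2) + (9)²(0.1) = 38.4
V(Y) = E[Y²] − (E[Y])² = 38.4 − (-1.8)² = 35.16
SD(Y) = √35.16 ≈ 5.9296

5.9296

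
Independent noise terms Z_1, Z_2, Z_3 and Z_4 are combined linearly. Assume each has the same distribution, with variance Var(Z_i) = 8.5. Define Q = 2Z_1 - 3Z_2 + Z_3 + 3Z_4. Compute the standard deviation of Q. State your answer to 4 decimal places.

13.9821

By independence, Var(Q) = (2)²Var(Z_1) + (-3)²Var(Z_2) + (1)²Var(Z_3) + (3)²Var(Z_4)
= (2)²·8.5 + (-3)²·8.5 + (1)²·8.5 + (3)²·8.5 = 195.5
SD(Q) = √195.5 ≈ 13.9821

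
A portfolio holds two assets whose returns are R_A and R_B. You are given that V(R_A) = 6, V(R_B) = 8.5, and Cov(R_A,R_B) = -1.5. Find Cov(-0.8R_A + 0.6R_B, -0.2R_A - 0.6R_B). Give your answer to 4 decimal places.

-2.6400

Cov(-0.8R_A + 0.6R_B, -0.2R_A - 0.6R_B) = (-0.8)(-0.2)V(R_A) + (0.6)(-0.6)V(R_B) + [(-0.8)(-0.6) + (0.6)(-0.2)]Cov(R_A,R_B)
= 0.16·6 + -0.36·8.5 + 0.36·-1.5 = -2.64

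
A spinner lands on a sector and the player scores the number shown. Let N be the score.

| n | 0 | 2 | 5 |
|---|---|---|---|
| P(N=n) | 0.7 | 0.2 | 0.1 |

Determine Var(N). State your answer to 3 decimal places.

E[N] = (0)(0.7) + (2)(0.2) + (5)(0.1) = 0.9
E[N²] = (0)²(0.7) + (2)²(0.2) + (5)²(0.1) = 3.3
Var(N) = E[N²] − (E[N])² = 3.3 − (0.9)² = 2.49

2.490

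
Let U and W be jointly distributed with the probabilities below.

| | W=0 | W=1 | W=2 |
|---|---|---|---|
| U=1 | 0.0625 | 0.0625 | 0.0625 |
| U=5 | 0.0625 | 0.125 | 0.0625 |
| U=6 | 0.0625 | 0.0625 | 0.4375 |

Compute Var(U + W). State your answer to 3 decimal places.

E[U] = 4.8125,  E[W] = 1.375,  E[UW] = 7.0625
Var(U) = 26.6875 − (4.8125)² = 3.52734375;  Var(W) = 2.5 − (1.375)² = 0.609375
cov(U,W) = 7.0625 − (4.8125)(1.375) = 0.4453125
Var(U + W) = (1)²·3.52734375 + (1)²·0.609375 + 2·(1)·(1)·0.4453125 = 5.02734375

5.027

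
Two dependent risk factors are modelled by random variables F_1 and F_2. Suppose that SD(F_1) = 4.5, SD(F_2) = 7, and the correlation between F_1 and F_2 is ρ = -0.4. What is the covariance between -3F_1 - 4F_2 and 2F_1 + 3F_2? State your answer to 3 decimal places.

Var(F_1) = (4.5)² = 20.25;  Var(F_2) = (7)² = 49
cov(F_1,F_2) = ρ·SD(F_1)·SD(F_2) = -0.4·4.5·7 = -12.6
cov(-3F_1 - 4F_2, 2F_1 + 3F_2) = (-3)(2)Var(F_1) + (-4)(3)Var(F_2) + [(-3)(3) + (-4)(2)]cov(F_1,F_2)
= -6·20.25 + -12·49 + -17·-12.6 = -495.3

-495.300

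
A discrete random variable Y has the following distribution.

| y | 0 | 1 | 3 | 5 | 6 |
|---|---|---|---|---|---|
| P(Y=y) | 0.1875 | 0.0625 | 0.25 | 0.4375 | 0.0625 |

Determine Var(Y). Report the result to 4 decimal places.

E[Y] = (0)(0.1875) + (1)(0.0625) + (3)(0.25) + (5)(0.4375) + (6)(0.0625) = 3.375
E[Y²] = (0)²(0.1875) + (1)²(0.0625) + (3)²(0.25) + (5)²(0.4375) + (6)²(0.0625) = 15.5
Var(Y) = E[Y²] − (E[Y])² = 15.5 − (3.375)² = 4.109375

4.1094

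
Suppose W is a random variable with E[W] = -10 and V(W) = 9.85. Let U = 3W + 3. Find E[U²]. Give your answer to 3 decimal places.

817.650

E[3W + 3] = 3·-10 + 3 = -27
V(3W + 3) = (3)²·9.85 = 88.65
E[U²] = V(U) + (E[U])² = 88.65 + (-27)² = 817.65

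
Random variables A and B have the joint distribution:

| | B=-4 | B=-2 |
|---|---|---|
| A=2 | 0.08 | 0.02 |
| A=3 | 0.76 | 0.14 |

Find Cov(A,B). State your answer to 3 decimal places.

-0.008

E[A] = 2.9,  E[B] = -3.68
E[AB] = -10.68
Cov(A,B) = E[AB] − E[A]E[B] = -10.68 − (2.9)(-3.68) = -0.008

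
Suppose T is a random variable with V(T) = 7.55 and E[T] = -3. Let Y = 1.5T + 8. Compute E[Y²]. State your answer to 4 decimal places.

E[1.5T + 8] = 1.5·-3 + 8 = 3.5
V(1.5T + 8) = (1.5)²·7.55 = 16.9875
E[Y²] = V(Y) + (E[Y])² = 16.9875 + (3.5)² = 29.2375

29.2375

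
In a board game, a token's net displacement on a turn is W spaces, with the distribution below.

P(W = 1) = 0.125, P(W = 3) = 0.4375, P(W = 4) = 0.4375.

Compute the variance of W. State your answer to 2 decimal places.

0.90

E[W] = (1)(0.125) + (3)(0.4375) + (4)(0.4375) = 3.1875
E[W²] = (1)²(0.125) + (3)²(0.4375) + (4)²(0.4375) = 11.0625
Var(W) = E[W²] − (E[W])² = 11.0625 − (3.1875)² = 0.90234375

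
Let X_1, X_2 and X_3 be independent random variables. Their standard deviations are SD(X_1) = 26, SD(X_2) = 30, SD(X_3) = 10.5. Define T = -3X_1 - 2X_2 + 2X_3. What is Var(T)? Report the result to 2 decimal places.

10125.00

Var(X_1) = 676, Var(X_2) = 900, Var(X_3) = 110.25
By independence, Var(T) = (-3)²Var(X_1) + (-2)²Var(X_2) + (2)²Var(X_3)
= (-3)²·676 + (-2)²·900 + (2)²·110.25 = 10125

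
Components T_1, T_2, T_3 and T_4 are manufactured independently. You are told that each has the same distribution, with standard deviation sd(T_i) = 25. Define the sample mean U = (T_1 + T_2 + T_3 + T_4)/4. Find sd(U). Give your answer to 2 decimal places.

Var(T_i) = (25)² = 625
By independence, Var(U) = (0.25)²Var(T_1) + (0.25)²Var(T_2) + (0.25)²Var(T_3) + (0.25)²Var(T_4)
= (0.25)²·625 + (0.25)²·625 + (0.25)²·625 + (0.25)²·625 = 156.25
sd(U) = √156.25 ≈ 12.50

12.50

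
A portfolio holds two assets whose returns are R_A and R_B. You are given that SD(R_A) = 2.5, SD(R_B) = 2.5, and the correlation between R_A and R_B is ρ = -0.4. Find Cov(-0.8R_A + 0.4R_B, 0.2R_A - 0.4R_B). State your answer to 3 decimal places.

V(R_A) = (2.5)² = 6.25;  V(R_B) = (2.5)² = 6.25
Cov(R_A,R_B) = ρ·SD(R_A)·SD(R_B) = -0.4·2.5·2.5 = -2.5
Cov(-0.8R_A + 0.4R_B, 0.2R_A - 0.4R_B) = (-0.8)(0.2)V(R_A) + (0.4)(-0.4)V(R_B) + [(-0.8)(-0.4) + (0.4)(0.2)]Cov(R_A,R_B)
= -0.16·6.25 + -0.16·6.25 + 0.4·-2.5 = -3

-3.000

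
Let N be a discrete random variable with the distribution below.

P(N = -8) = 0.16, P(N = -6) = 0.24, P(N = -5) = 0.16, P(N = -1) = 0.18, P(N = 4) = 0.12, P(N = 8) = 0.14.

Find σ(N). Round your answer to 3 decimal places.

E[N] = (-8)(0.16) + (-6)(0.24) + (-5)(0.16) + (-1)(0.18) + (4)(0.12) + (8)(0.14) = -2.1
E[N²] = (-8)²(0.16) + (-6)²(0.24) + (-5)²(0.16) + (-1)²(0.18) + (4)²(0.12) + (8)²(0.14) = 33.94
Var(N) = E[N²] − (E[N])² = 33.94 − (-2.1)² = 29.53
σ(N) = √29.53 ≈ 5.434

5.434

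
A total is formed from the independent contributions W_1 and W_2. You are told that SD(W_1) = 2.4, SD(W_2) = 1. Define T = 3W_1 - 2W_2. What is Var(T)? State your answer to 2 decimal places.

Var(W_1) = 5.76, Var(W_2) = 1
By independence, Var(T) = (3)²Var(W_1) + (-2)²Var(W_2)
= (3)²·5.76 + (-2)²·1 = 55.84

55.84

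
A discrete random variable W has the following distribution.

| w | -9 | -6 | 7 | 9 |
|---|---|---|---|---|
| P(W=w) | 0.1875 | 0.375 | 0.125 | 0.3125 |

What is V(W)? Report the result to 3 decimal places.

E[W] = (-9)(0.1875) + (-6)(0.375) + (7)(0.125) + (9)(0.3125) = -0.25
E[W²] = (-9)²(0.1875) + (-6)²(0.375) + (7)²(0.125) + (9)²(0.3125) = 60.125
V(W) = E[W²] − (E[W])² = 60.125 − (-0.25)² = 60.0625

60.063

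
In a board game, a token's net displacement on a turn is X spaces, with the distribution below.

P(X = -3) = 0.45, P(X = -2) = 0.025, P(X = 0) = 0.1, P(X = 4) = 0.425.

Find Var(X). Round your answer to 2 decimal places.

10.86

E[X] = (-3)(0.45) + (-2)(0.025) + (0)(0.1) + (4)(0.425) = 0.3
E[X²] = (-3)²(0.45) + (-2)²(0.025) + (0)²(0.1) + (4)²(0.425) = 10.95
Var(X) = E[X²] − (E[X])² = 10.95 − (0.3)² = 10.86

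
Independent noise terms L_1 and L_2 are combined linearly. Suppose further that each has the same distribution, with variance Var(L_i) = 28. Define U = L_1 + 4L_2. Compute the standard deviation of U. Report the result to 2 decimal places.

By independence, Var(U) = (1)²Var(L_1) + (4)²Var(L_2)
= (1)²·28 + (4)²·28 = 476
SD(U) = √476 ≈ 21.82

21.82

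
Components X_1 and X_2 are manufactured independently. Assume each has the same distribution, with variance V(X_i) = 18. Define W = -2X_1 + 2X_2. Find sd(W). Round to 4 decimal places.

12.0000

By independence, V(W) = (-2)²V(X_1) + (2)²V(X_2)
= (-2)²·18 + (2)²·18 = 144
sd(W) = √144 ≈ 12.0000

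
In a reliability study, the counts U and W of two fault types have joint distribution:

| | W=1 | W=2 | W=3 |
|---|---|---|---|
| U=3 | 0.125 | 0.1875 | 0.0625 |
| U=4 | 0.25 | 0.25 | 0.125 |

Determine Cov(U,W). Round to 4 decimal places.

-0.0078

E[U] = 3.625,  E[W] = 1.8125
E[UW] = 6.5625
Cov(U,W) = E[UW] − E[U]E[W] = 6.5625 − (3.625)(1.8125) = -0.0078125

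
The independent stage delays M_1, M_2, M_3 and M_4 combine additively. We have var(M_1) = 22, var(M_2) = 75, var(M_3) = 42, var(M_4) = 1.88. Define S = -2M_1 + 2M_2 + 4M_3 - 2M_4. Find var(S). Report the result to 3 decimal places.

1067.520

By independence, var(S) = (-2)²var(M_1) + (2)²var(M_2) + (4)²var(M_3) + (-2)²var(M_4)
= (-2)²·22 + (2)²·75 + (4)²·42 + (-2)²·1.88 = 1067.52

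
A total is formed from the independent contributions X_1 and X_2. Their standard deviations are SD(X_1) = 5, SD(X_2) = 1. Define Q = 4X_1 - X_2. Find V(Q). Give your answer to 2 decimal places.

401.00

V(X_1) = 25, V(X_2) = 1
By independence, V(Q) = (4)²V(X_1) + (-1)²V(X_2)
= (4)²·25 + (-1)²·1 = 401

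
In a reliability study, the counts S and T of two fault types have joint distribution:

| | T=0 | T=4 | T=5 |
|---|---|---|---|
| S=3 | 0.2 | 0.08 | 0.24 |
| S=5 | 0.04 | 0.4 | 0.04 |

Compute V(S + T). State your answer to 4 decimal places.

5.4816

E[S] = 3.96,  E[T] = 3.32,  E[ST] = 13.56
V(S) = 16.68 − (3.96)² = 0.9984;  V(T) = 14.68 − (3.32)² = 3.6576
cov(S,T) = 13.56 − (3.96)(3.32) = 0.4128
V(S + T) = (1)²·0.9984 + (1)²·3.6576 + 2·(1)·(1)·0.4128 = 5.4816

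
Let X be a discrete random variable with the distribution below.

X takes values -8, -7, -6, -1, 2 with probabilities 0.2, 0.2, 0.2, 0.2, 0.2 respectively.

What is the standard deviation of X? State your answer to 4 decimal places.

E[X] = (-8)(0.2) + (-7)(0.2) + (-6)(0.2) + (-1)(0.2) + (2)(0.2) = -4
E[X²] = (-8)²(0.2) + (-7)²(0.2) + (-6)²(0.2) + (-1)²(0.2) + (2)²(0.2) = 30.8
Var(X) = E[X²] − (E[X])² = 30.8 − (-4)² = 14.8
SD(X) = √14.8 ≈ 3.8471

3.8471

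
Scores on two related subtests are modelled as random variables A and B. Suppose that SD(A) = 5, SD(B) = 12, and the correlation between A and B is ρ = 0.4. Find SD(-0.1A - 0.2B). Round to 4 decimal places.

Var(A) = (5)² = 25;  Var(B) = (12)² = 144
Cov(A,B) = ρ·SD(A)·SD(B) = 0.4·5·12 = 24
Var(-0.1A - 0.2B) = (-0.1)²·Var(A) + (-0.2)²·Var(B) + 2·(-0.1)·(-0.2)·Cov(A,B)
= 0.01·25 + 0.04·144 + 0.04·24 = 6.97
SD(-0.1A - 0.2B) = √6.97 ≈ 2.6401

2.6401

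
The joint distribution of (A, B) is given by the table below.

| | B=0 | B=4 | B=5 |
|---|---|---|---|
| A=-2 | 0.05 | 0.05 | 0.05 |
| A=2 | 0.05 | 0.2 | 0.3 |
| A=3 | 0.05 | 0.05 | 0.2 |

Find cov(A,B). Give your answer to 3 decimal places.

E[A] = 1.7,  E[B] = 3.95
E[AB] = 7.3
cov(A,B) = E[AB] − E[A]E[B] = 7.3 − (1.7)(3.95) = 0.585

0.585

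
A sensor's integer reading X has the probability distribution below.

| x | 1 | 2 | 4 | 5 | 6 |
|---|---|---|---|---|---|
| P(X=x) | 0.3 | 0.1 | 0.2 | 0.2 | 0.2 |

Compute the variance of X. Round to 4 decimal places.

E[X] = (1)(0.3) + (2)(0.1) + (4)(0.2) + (5)(0.2) + (6)(0.2) = 3.5
E[X²] = (1)²(0.3) + (2)²(0.1) + (4)²(0.2) + (5)²(0.2) + (6)²(0.2) = 16.1
Var(X) = E[X²] − (E[X])² = 16.1 − (3.5)² = 3.85

3.8500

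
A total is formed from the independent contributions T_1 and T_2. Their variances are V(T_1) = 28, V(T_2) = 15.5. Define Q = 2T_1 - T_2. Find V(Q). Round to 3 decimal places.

By independence, V(Q) = (2)²V(T_1) + (-1)²V(T_2)
= (2)²·28 + (-1)²·15.5 = 127.5

127.500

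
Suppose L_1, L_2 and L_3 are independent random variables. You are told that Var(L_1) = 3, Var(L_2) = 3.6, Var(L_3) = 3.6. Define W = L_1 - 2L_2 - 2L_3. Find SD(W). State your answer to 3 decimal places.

5.639

By independence, Var(W) = (1)²Var(L_1) + (-2)²Var(L_2) + (-2)²Var(L_3)
= (1)²·3 + (-2)²·3.6 + (-2)²·3.6 = 31.8
SD(W) = √31.8 ≈ 5.639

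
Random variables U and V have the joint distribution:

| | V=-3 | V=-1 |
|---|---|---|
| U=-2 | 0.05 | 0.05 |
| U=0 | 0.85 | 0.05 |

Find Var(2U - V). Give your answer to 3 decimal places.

2.440

E[U] = -0.2,  E[V] = -2.8,  E[UV] = 0.4
Var(U) = 0.4 − (-0.2)² = 0.36;  Var(V) = 8.2 − (-2.8)² = 0.36
Cov(U,V) = 0.4 − (-0.2)(-2.8) = -0.16
Var(2U - V) = (2)²·0.36 + (-1)²·0.36 + 2·(2)·(-1)·-0.16 = 2.44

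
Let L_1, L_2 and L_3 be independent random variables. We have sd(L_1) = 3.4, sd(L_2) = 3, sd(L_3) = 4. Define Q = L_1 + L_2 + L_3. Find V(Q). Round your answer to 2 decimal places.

36.56

V(L_1) = 11.56, V(L_2) = 9, V(L_3) = 16
By independence, V(Q) = (1)²V(L_1) + (1)²V(L_2) + (1)²V(L_3)
= (1)²·11.56 + (1)²·9 + (1)²·16 = 36.56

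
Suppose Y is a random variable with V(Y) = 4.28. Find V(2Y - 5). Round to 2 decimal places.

17.12

V(2Y - 5) = (2)²·V(Y) = 4·4.28 = 17.12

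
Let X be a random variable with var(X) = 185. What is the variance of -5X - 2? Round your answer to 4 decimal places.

var(-5X - 2) = (-5)²·var(X) = 25·185 = 4625

4625.0000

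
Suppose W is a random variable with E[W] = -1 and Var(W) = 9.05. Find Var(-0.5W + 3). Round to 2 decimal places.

2.26

Var(-0.5W + 3) = (-0.5)²·Var(W) = 0.25·9.05 = 2.2625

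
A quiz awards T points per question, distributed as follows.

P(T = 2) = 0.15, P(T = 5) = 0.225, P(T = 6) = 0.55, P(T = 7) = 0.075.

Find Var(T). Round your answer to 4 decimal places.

2.1375

E[T] = (2)(0.15) + (5)(0.225) + (6)(0.55) + (7)(0.075) = 5.25
E[T²] = (2)²(0.15) + (5)²(0.225) + (6)²(0.55) + (7)²(0.075) = 29.7
Var(T) = E[T²] − (E[T])² = 29.7 − (5.25)² = 2.1375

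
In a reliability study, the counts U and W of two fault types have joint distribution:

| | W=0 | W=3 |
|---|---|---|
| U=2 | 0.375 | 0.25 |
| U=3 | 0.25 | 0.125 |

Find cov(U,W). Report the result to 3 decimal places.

-0.047

E[U] = 2.375,  E[W] = 1.125
E[UW] = 2.625
cov(U,W) = E[UW] − E[U]E[W] = 2.625 − (2.375)(1.125) = -0.046875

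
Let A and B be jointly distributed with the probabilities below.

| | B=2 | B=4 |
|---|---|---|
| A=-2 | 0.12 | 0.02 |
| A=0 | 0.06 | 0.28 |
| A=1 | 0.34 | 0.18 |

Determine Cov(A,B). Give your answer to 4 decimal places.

0.0496

E[A] = 0.24,  E[B] = 2.96
E[AB] = 0.76
Cov(A,B) = E[AB] − E[A]E[B] = 0.76 − (0.24)(2.96) = 0.0496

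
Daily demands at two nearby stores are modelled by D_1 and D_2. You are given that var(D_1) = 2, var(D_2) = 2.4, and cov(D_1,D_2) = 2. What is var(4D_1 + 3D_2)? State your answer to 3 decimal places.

var(4D_1 + 3D_2) = (4)²·var(D_1) + (3)²·var(D_2) + 2·(4)·(3)·cov(D_1,D_2)
= 16·2 + 9·2.4 + 24·2 = 101.6

101.600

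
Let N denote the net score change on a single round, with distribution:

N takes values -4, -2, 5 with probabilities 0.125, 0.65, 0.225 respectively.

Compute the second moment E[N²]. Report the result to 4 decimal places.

10.2250

E[N²] = (-4)²(0.125) + (-2)²(0.65) + (5)²(0.225) = 10.225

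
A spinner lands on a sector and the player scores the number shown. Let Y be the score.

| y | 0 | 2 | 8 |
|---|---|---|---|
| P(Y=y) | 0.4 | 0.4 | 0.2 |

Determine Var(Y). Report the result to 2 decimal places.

8.64

E[Y] = (0)(0.4) + (2)(0.4) + (8)(0.2) = 2.4
E[Y²] = (0)²(0.4) + (2)²(0.4) + (8)²(0.2) = 14.4
Var(Y) = E[Y²] − (E[Y])² = 14.4 − (2.4)² = 8.64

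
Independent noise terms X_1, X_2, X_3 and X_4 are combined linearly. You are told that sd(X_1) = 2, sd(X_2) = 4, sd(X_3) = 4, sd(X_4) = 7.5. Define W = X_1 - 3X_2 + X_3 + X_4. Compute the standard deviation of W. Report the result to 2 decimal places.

var(X_1) = 4, var(X_2) = 16, var(X_3) = 16, var(X_4) = 56.25
By independence, var(W) = (1)²var(X_1) + (-3)²var(X_2) + (1)²var(X_3) + (1)²var(X_4)
= (1)²·4 + (-3)²·16 + (1)²·16 + (1)²·56.25 = 220.25
sd(W) = √220.25 ≈ 14.84

14.84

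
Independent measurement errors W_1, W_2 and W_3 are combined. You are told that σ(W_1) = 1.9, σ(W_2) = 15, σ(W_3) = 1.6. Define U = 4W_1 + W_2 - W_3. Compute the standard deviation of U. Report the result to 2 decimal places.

Var(W_1) = 3.61, Var(W_2) = 225, Var(W_3) = 2.56
By independence, Var(U) = (4)²Var(W_1) + (1)²Var(W_2) + (-1)²Var(W_3)
= (4)²·3.61 + (1)²·225 + (-1)²·2.56 = 285.32
σ(U) = √285.32 ≈ 16.89

16.89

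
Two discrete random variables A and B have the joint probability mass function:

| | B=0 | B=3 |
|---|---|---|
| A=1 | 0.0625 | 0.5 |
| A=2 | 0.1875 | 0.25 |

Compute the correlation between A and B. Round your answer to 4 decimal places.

-0.3637

E[A] = 1.4375,  E[B] = 2.25
E[AB] = 3
Cov(A,B) = E[AB] − E[A]E[B] = 3 − (1.4375)(2.25) = -0.234375
Var(A) = 0.24609375,  Var(B) = 1.6875
ρ = -0.234375 / √(0.24609375·1.6875) ≈ -0.3637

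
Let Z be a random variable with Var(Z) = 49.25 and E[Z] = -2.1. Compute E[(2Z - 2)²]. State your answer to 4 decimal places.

235.4400

E[2Z - 2] = 2·-2.1 − 2 = -6.2
Var(2Z - 2) = (2)²·49.25 = 197
E[(2Z - 2)²] = Var((2Z - 2)) + (E[(2Z - 2)])² = 197 + (-6.2)² = 235.44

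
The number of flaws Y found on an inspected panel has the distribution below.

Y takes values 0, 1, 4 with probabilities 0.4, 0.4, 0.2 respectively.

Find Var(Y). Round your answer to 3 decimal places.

2.160

E[Y] = (0)(0.4) + (1)(0.4) + (4)(0.2) = 1.2
E[Y²] = (0)²(0.4) + (1)²(0.4) + (4)²(0.2) = 3.6
Var(Y) = E[Y²] − (E[Y])² = 3.6 − (1.2)² = 2.16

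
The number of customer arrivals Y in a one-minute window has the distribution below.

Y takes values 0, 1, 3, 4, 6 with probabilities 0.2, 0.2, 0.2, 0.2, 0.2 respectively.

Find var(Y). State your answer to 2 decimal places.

4.56

E[Y] = (0)(0.2) + (1)(0.2) + (3)(0.2) + (4)(0.2) + (6)(0.2) = 2.8
E[Y²] = (0)²(0.2) + (1)²(0.2) + (3)²(0.2) + (4)²(0.2) + (6)²(0.2) = 12.4
var(Y) = E[Y²] − (E[Y])² = 12.4 − (2.8)² = 4.56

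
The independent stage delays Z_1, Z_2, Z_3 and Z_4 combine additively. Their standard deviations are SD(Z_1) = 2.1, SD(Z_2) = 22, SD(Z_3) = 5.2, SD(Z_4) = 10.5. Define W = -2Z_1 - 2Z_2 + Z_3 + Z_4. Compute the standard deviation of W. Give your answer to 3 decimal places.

45.727

Var(Z_1) = 4.41, Var(Z_2) = 484, Var(Z_3) = 27.04, Var(Z_4) = 110.25
By independence, Var(W) = (-2)²Var(Z_1) + (-2)²Var(Z_2) + (1)²Var(Z_3) + (1)²Var(Z_4)
= (-2)²·4.41 + (-2)²·484 + (1)²·27.04 + (1)²·110.25 = 2090.93
SD(W) = √2090.93 ≈ 45.727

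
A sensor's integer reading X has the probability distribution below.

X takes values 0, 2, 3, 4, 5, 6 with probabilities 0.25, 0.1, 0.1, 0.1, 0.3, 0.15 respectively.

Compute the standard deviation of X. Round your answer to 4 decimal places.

E[X] = (0)(0.25) + (2)(0.1) + (3)(0.1) + (4)(0.1) + (5)(0.3) + (6)(0.15) = 3.3
E[X²] = (0)²(0.25) + (2)²(0.1) + (3)²(0.1) + (4)²(0.1) + (5)²(0.3) + (6)²(0.15) = 15.8
V(X) = E[X²] − (E[X])² = 15.8 − (3.3)² = 4.91
sd(X) = √4.91 ≈ 2.2159

2.2159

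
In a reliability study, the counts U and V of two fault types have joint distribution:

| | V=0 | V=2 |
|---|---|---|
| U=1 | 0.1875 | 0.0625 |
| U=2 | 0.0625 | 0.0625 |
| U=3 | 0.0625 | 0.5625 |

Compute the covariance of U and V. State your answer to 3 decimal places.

0.484

E[U] = 2.375,  E[V] = 1.375
E[UV] = 3.75
Cov(U,V) = E[UV] − E[U]E[V] = 3.75 − (2.375)(1.375) = 0.484375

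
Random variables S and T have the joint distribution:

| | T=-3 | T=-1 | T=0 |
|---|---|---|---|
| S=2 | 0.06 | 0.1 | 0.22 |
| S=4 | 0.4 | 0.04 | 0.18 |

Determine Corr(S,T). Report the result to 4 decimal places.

-0.4369

E[S] = 3.24,  E[T] = -1.52
E[ST] = -5.52
cov(S,T) = E[ST] − E[S]E[T] = -5.52 − (3.24)(-1.52) = -0.5952
var(S) = 0.9424,  var(T) = 1.9696
ρ = -0.5952 / √(0.9424·1.9696) ≈ -0.4369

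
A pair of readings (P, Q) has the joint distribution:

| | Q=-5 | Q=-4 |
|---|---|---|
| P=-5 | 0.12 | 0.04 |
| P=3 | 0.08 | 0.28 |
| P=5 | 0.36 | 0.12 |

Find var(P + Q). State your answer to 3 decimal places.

E[P] = 2.68,  E[Q] = -4.56,  E[PQ] = -12.16
var(P) = 19.24 − (2.68)² = 12.0576;  var(Q) = 21.04 − (-4.56)² = 0.2464
cov(P,Q) = -12.16 − (2.68)(-4.56) = 0.0608
var(P + Q) = (1)²·12.0576 + (1)²·0.2464 + 2·(1)·(1)·0.0608 = 12.4256

12.426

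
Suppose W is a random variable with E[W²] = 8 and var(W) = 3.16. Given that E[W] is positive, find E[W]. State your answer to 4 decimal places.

2.2000

(E[W])² = E[W²] − var(W) = 8 − 3.16 = 4.84
E[W] = √4.84 = 2.2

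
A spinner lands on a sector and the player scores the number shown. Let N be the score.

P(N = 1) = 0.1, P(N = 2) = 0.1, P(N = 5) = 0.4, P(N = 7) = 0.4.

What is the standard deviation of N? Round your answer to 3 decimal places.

E[N] = (1)(0.1) + (2)(0.1) + (5)(0.4) + (7)(0.4) = 5.1
E[N²] = (1)²(0.1) + (2)²(0.1) + (5)²(0.4) + (7)²(0.4) = 30.1
Var(N) = E[N²] − (E[N])² = 30.1 − (5.1)² = 4.09
SD(N) = √4.09 ≈ 2.022

2.022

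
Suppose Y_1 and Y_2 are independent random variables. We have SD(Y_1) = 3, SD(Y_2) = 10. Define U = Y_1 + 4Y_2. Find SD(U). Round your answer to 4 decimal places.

var(Y_1) = 9, var(Y_2) = 100
By independence, var(U) = (1)²var(Y_1) + (4)²var(Y_2)
= (1)²·9 + (4)²·100 = 1609
SD(U) = √1609 ≈ 40.1123

40.1123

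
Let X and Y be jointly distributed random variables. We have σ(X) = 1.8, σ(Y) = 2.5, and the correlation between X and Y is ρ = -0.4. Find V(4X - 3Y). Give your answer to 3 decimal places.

V(X) = (1.8)² = 3.24;  V(Y) = (2.5)² = 6.25
cov(X,Y) = ρ·σ(X)·σ(Y) = -0.4·1.8·2.5 = -1.8
V(4X - 3Y) = (4)²·V(X) + (-3)²·V(Y) + 2·(4)·(-3)·cov(X,Y)
= 16·3.24 + 9·6.25 + -24·-1.8 = 151.29

151.290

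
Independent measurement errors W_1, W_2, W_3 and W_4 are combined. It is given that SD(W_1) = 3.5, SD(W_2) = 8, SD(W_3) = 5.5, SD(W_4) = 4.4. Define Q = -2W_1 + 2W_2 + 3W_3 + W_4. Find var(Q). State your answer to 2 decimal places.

596.61

var(W_1) = 12.25, var(W_2) = 64, var(W_3) = 30.25, var(W_4) = 19.36
By independence, var(Q) = (-2)²var(W_1) + (2)²var(W_2) + (3)²var(W_3) + (1)²var(W_4)
= (-2)²·12.25 + (2)²·64 + (3)²·30.25 + (1)²·19.36 = 596.61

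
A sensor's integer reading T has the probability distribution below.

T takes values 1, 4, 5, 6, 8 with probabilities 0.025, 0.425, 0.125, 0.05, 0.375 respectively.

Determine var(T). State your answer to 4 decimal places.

E[T] = (1)(0.025) + (4)(0.425) + (5)(0.125) + (6)(0.05) + (8)(0.375) = 5.65
E[T²] = (1)²(0.025) + (4)²(0.425) + (5)²(0.125) + (6)²(0.05) + (8)²(0.375) = 35.75
var(T) = E[T²] − (E[T])² = 35.75 − (5.65)² = 3.8275

3.8275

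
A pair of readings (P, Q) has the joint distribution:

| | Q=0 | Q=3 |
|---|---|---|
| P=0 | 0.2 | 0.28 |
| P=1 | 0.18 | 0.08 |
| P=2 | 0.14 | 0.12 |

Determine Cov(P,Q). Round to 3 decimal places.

-0.163

E[P] = 0.78,  E[Q] = 1.44
E[PQ] = 0.96
Cov(P,Q) = E[PQ] − E[P]E[Q] = 0.96 − (0.78)(1.44) = -0.1632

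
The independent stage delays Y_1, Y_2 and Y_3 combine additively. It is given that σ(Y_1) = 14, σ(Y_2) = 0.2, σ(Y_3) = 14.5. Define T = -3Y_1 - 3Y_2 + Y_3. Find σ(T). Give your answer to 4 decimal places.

Var(Y_1) = 196, Var(Y_2) = 0.04, Var(Y_3) = 210.25
By independence, Var(T) = (-3)²Var(Y_1) + (-3)²Var(Y_2) + (1)²Var(Y_3)
= (-3)²·196 + (-3)²·0.04 + (1)²·210.25 = 1974.61
σ(T) = √1974.61 ≈ 44.4366

44.4366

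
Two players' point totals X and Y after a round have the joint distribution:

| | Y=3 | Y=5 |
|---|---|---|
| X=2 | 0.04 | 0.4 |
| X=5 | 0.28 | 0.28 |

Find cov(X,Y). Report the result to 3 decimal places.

E[X] = 3.68,  E[Y] = 4.36
E[XY] = 15.44
cov(X,Y) = E[XY] − E[X]E[Y] = 15.44 − (3.68)(4.36) = -0.6048

-0.605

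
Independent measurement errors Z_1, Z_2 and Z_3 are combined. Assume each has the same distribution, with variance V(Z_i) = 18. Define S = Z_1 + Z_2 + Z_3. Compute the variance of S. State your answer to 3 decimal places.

By independence, V(S) = (1)²V(Z_1) + (1)²V(Z_2) + (1)²V(Z_3)
= (1)²·18 + (1)²·18 + (1)²·18 = 54

54.000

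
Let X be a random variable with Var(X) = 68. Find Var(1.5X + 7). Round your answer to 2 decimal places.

153.00

Var(1.5X + 7) = (1.5)²·Var(X) = 2.25·68 = 153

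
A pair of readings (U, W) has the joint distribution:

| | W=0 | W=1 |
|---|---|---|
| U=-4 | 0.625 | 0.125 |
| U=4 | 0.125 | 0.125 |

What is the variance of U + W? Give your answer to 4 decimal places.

13.1875

E[U] = -2,  E[W] = 0.25,  E[UW] = 0
V(U) = 16 − (-2)² = 12;  V(W) = 0.25 − (0.25)² = 0.1875
Cov(U,W) = 0 − (-2)(0.25) = 0.5
V(U + W) = (1)²·12 + (1)²·0.1875 + 2·(1)·(1)·0.5 = 13.1875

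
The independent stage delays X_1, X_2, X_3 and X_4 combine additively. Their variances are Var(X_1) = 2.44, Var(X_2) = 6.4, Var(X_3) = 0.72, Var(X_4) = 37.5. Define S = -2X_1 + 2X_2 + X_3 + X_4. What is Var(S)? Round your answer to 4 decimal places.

73.5800

By independence, Var(S) = (-2)²Var(X_1) + (2)²Var(X_2) + (1)²Var(X_3) + (1)²Var(X_4)
= (-2)²·2.44 + (2)²·6.4 + (1)²·0.72 + (1)²·37.5 = 73.58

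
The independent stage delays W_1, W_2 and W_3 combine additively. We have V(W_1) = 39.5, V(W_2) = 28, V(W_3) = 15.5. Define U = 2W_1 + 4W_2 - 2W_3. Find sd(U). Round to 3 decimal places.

25.846

By independence, V(U) = (2)²V(W_1) + (4)²V(W_2) + (-2)²V(W_3)
= (2)²·39.5 + (4)²·28 + (-2)²·15.5 = 668
sd(U) = √668 ≈ 25.846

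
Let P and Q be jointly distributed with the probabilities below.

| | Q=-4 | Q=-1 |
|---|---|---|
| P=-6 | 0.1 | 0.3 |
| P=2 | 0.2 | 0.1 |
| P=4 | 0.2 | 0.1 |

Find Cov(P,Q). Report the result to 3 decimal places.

-2.700

E[P] = -0.6,  E[Q] = -2.5
E[PQ] = -1.2
Cov(P,Q) = E[PQ] − E[P]E[Q] = -1.2 − (-0.6)(-2.5) = -2.7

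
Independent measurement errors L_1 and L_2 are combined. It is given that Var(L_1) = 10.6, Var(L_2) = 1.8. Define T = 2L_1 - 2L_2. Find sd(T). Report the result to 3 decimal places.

7.043

By independence, Var(T) = (2)²Var(L_1) + (-2)²Var(L_2)
= (2)²·10.6 + (-2)²·1.8 = 49.6
sd(T) = √49.6 ≈ 7.043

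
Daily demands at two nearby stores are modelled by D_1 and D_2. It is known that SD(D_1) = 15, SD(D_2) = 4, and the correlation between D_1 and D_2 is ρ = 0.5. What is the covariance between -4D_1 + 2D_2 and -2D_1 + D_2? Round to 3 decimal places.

1592.000

Var(D_1) = (15)² = 225;  Var(D_2) = (4)² = 16
Cov(D_1,D_2) = ρ·SD(D_1)·SD(D_2) = 0.5·15·4 = 30
Cov(-4D_1 + 2D_2, -2D_1 + D_2) = (-4)(-2)Var(D_1) + (2)(1)Var(D_2) + [(-4)(1) + (2)(-2)]Cov(D_1,D_2)
= 8·225 + 2·16 + -8·30 = 1592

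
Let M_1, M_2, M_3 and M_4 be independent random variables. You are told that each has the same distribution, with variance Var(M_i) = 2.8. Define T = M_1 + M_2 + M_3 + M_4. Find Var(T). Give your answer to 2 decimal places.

11.20

By independence, Var(T) = (1)²Var(M_1) + (1)²Var(M_2) + (1)²Var(M_3) + (1)²Var(M_4)
= (1)²·2.8 + (1)²·2.8 + (1)²·2.8 + (1)²·2.8 = 11.2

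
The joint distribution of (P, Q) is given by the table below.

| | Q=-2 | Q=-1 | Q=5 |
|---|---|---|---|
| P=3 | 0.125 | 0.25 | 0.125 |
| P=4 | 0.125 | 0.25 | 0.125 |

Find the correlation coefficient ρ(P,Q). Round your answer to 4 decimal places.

0.0000

E[P] = 3.5,  E[Q] = 0.25
E[PQ] = 0.875
cov(P,Q) = E[PQ] − E[P]E[Q] = 0.875 − (3.5)(0.25) = 0
V(P) = 0.25,  V(Q) = 7.6875
ρ = 0 / √(0.25·7.6875) ≈ 0.0000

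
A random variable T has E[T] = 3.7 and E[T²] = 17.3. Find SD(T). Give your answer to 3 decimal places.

1.900

Var(T) = 17.3 − (3.7)² = 3.61
SD(T) = √3.61 ≈ 1.900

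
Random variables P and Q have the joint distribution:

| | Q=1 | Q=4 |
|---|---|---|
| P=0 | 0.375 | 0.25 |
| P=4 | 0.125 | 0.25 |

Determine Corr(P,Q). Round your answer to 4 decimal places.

E[P] = 1.5,  E[Q] = 2.5
E[PQ] = 4.5
Cov(P,Q) = E[PQ] − E[P]E[Q] = 4.5 − (1.5)(2.5) = 0.75
Var(P) = 3.75,  Var(Q) = 2.25
ρ = 0.75 / √(3.75·2.25) ≈ 0.2582

0.2582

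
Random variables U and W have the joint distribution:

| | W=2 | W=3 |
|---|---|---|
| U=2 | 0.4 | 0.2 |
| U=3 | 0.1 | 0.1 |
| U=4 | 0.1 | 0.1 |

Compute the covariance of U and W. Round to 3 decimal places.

E[U] = 2.6,  E[W] = 2.4
E[UW] = 6.3
cov(U,W) = E[UW] − E[U]E[W] = 6.3 − (2.6)(2.4) = 0.06

0.060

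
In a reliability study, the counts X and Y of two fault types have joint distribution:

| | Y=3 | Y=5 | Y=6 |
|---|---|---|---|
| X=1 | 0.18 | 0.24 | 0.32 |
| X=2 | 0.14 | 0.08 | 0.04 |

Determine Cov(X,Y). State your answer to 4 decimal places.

-0.1672

E[X] = 1.26,  E[Y] = 4.72
E[XY] = 5.78
Cov(X,Y) = E[XY] − E[X]E[Y] = 5.78 − (1.26)(4.72) = -0.1672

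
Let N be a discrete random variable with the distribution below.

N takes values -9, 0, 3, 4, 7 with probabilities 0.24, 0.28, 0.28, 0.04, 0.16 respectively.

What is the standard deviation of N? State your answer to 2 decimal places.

5.52

E[N] = (-9)(0.24) + (0)(0.28) + (3)(0.28) + (4)(0.04) + (7)(0.16) = -0.04
E[N²] = (-9)²(0.24) + (0)²(0.28) + (3)²(0.28) + (4)²(0.04) + (7)²(0.16) = 30.44
Var(N) = E[N²] − (E[N])² = 30.44 − (-0.04)² = 30.4384
SD(N) = √30.4384 ≈ 5.52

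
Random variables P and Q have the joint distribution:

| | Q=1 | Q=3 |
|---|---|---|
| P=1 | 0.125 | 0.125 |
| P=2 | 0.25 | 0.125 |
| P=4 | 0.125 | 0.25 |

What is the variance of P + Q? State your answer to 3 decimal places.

E[P] = 2.5,  E[Q] = 2,  E[PQ] = 5.25
var(P) = 7.75 − (2.5)² = 1.5;  var(Q) = 5 − (2)² = 1
Cov(P,Q) = 5.25 − (2.5)(2) = 0.25
var(P + Q) = (1)²·1.5 + (1)²·1 + 2·(1)·(1)·0.25 = 3

3.000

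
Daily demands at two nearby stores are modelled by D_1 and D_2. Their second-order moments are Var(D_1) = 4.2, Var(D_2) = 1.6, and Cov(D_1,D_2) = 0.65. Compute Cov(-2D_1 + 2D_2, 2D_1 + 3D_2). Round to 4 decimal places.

Cov(-2D_1 + 2D_2, 2D_1 + 3D_2) = (-2)(2)Var(D_1) + (2)(3)Var(D_2) + [(-2)(3) + (2)(2)]Cov(D_1,D_2)
= -4·4.2 + 6·1.6 + -2·0.65 = -8.5

-8.5000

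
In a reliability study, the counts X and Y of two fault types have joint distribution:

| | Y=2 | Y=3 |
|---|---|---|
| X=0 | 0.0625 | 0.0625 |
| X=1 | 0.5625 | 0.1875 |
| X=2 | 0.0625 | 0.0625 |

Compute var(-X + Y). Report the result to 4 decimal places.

0.4648

E[X] = 1,  E[Y] = 2.3125,  E[XY] = 2.3125
var(X) = 1.25 − (1)² = 0.25;  var(Y) = 5.5625 − (2.3125)² = 0.21484375
cov(X,Y) = 2.3125 − (1)(2.3125) = 0
var(-X + Y) = (-1)²·0.25 + (1)²·0.21484375 + 2·(-1)·(1)·0 = 0.46484375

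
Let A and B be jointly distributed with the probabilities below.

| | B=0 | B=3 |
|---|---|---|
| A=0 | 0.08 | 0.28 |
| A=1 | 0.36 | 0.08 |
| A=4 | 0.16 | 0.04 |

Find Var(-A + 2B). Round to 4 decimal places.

E[A] = 1.24,  E[B] = 1.2,  E[AB] = 0.72
Var(A) = 3.64 − (1.24)² = 2.1024;  Var(B) = 3.6 − (1.2)² = 2.16
cov(A,B) = 0.72 − (1.24)(1.2) = -0.768
Var(-A + 2B) = (-1)²·2.1024 + (2)²·2.16 + 2·(-1)·(2)·-0.768 = 13.8144

13.8144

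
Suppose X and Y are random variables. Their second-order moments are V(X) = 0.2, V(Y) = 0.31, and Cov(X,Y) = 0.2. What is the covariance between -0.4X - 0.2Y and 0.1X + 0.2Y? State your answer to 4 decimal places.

Cov(-0.4X - 0.2Y, 0.1X + 0.2Y) = (-0.4)(0.1)V(X) + (-0.2)(0.2)V(Y) + [(-0.4)(0.2) + (-0.2)(0.1)]Cov(X,Y)
= -0.04·0.2 + -0.04·0.31 + -0.1·0.2 = -0.0404

-0.0404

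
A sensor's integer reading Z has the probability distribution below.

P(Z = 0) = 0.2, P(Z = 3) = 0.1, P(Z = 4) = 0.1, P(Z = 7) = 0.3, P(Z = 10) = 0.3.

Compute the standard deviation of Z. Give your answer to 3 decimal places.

E[Z] = (0)(0.2) + (3)(0.1) + (4)(0.1) + (7)(0.3) + (10)(0.3) = 5.8
E[Z²] = (0)²(0.2) + (3)²(0.1) + (4)²(0.1) + (7)²(0.3) + (10)²(0.3) = 47.2
V(Z) = E[Z²] − (E[Z])² = 47.2 − (5.8)² = 13.56
sd(Z) = √13.56 ≈ 3.682

3.682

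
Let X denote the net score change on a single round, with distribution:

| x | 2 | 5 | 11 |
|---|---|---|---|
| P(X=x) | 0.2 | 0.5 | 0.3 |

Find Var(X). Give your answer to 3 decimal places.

11.160

E[X] = (2)(0.2) + (5)(0.5) + (11)(0.3) = 6.2
E[X²] = (2)²(0.2) + (5)²(0.5) + (11)²(0.3) = 49.6
Var(X) = E[X²] − (E[X])² = 49.6 − (6.2)² = 11.16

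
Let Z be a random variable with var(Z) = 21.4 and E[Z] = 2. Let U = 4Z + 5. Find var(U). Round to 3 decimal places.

342.400

var(4Z + 5) = (4)²·var(Z) = 16·21.4 = 342.4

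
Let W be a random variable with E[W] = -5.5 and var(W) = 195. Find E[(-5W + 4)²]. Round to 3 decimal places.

5867.250

E[-5W + 4] = -5·-5.5 + 4 = 31.5
var(-5W + 4) = (-5)²·195 = 4875
E[(-5W + 4)²] = var((-5W + 4)) + (E[(-5W + 4)])² = 4875 + (31.5)² = 5867.25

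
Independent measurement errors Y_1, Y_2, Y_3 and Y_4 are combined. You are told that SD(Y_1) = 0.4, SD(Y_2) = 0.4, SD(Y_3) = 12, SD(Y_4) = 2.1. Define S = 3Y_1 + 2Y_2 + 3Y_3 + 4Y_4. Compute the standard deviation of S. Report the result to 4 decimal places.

V(Y_1) = 0.16, V(Y_2) = 0.16, V(Y_3) = 144, V(Y_4) = 4.41
By independence, V(S) = (3)²V(Y_1) + (2)²V(Y_2) + (3)²V(Y_3) + (4)²V(Y_4)
= (3)²·0.16 + (2)²·0.16 + (3)²·144 + (4)²·4.41 = 1368.64
SD(S) = √1368.64 ≈ 36.9951

36.9951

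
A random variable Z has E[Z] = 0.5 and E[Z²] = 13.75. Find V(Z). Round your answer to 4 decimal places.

13.5000

V(Z) = 13.75 − (0.5)² = 13.5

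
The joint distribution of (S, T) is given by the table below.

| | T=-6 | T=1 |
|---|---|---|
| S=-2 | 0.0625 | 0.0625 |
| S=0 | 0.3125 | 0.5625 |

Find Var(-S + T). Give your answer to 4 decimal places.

E[S] = -0.25,  E[T] = -1.625,  E[ST] = 0.625
Var(S) = 0.5 − (-0.25)² = 0.4375;  Var(T) = 14.125 − (-1.625)² = 11.484375
cov(S,T) = 0.625 − (-0.25)(-1.625) = 0.21875
Var(-S + T) = (-1)²·0.4375 + (1)²·11.484375 + 2·(-1)·(1)·0.21875 = 11.484375

11.4844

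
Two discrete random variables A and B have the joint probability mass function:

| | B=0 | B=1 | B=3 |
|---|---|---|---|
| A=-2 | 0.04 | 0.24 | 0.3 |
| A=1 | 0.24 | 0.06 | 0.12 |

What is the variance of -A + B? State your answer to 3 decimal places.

E[A] = -0.74,  E[B] = 1.56,  E[AB] = -1.86
V(A) = 2.74 − (-0.74)² = 2.1924;  V(B) = 4.08 − (1.56)² = 1.6464
Cov(A,B) = -1.86 − (-0.74)(1.56) = -0.7056
V(-A + B) = (-1)²·2.1924 + (1)²·1.6464 + 2·(-1)·(1)·-0.7056 = 5.25

5.250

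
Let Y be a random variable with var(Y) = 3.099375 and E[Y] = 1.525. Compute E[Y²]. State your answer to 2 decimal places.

E[Y²] = var(Y) + (E[Y])² = 3.099375 + (1.525)² = 5.425

5.43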